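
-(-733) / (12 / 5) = 3665 / 12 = 305.42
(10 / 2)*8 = 40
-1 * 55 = -55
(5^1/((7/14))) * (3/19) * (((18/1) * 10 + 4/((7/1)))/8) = 4740/133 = 35.64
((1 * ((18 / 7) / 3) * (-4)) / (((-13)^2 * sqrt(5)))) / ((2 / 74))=-888 * sqrt(5) / 5915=-0.34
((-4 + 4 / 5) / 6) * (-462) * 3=739.20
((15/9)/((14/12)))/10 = 1/7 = 0.14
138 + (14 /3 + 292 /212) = 22903 /159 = 144.04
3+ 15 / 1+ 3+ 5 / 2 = 47 / 2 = 23.50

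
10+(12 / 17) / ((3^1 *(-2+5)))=514 / 51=10.08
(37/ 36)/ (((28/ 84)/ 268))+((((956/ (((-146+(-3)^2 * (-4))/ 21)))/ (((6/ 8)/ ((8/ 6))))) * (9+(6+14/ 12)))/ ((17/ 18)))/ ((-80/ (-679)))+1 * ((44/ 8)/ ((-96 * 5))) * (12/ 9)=-4401998287/ 159120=-27664.64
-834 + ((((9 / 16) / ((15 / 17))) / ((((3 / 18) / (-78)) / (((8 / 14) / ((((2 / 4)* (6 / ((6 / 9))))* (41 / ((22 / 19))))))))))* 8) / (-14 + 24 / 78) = -2022254946 / 2426585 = -833.37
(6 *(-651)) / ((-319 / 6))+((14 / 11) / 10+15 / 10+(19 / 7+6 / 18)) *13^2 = 863.52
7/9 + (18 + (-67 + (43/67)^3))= -129815579/2706867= -47.96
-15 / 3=-5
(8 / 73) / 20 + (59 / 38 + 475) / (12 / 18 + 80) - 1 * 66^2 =-14601240493 / 3356540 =-4350.09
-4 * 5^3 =-500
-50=-50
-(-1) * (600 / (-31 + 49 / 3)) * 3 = -1350 / 11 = -122.73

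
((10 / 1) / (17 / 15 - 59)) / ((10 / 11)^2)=-363 / 1736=-0.21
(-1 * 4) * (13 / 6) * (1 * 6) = -52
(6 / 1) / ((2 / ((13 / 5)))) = 39 / 5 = 7.80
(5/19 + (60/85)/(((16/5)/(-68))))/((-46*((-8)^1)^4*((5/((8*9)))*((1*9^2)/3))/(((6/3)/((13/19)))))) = 7/57408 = 0.00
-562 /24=-281 /12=-23.42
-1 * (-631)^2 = -398161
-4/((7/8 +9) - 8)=-32/15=-2.13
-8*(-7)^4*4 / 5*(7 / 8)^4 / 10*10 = -5764801 / 640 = -9007.50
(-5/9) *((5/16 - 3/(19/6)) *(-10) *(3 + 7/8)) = -149575/10944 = -13.67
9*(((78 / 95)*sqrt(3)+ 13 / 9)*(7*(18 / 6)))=14742*sqrt(3) / 95+ 273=541.78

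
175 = 175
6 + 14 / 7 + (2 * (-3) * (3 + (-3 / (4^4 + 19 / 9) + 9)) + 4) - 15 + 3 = -167094 / 2323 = -71.93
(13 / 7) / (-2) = -13 / 14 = -0.93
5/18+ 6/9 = 17/18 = 0.94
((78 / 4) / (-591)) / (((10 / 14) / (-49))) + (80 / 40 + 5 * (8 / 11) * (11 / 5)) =24159 / 1970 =12.26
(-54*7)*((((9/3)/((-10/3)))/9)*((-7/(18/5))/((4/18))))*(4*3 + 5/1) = -22491/4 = -5622.75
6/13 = 0.46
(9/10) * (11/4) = 99/40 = 2.48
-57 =-57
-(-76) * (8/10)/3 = 304/15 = 20.27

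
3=3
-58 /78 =-29 /39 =-0.74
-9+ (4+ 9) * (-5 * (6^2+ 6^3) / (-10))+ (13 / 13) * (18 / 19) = 30969 / 19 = 1629.95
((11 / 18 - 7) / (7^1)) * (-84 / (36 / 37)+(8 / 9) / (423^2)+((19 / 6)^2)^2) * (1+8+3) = -42143659115 / 270540648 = -155.78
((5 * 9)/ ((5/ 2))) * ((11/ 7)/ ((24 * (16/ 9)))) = 297/ 448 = 0.66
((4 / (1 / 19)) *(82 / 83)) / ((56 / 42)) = 4674 / 83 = 56.31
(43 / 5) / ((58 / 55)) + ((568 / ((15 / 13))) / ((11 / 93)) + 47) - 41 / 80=107605937 / 25520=4216.53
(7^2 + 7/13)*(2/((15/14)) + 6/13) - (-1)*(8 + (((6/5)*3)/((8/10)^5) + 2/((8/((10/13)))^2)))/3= 157918757/1297920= 121.67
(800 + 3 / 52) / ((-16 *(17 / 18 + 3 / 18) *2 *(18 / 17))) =-707251 / 33280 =-21.25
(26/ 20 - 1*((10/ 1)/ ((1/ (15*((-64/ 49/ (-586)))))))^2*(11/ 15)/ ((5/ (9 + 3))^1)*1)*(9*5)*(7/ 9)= 2274100837/ 58892414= 38.61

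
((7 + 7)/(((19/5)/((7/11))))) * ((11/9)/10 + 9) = 40229/1881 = 21.39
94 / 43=2.19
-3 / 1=-3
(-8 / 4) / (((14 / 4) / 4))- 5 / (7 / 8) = -8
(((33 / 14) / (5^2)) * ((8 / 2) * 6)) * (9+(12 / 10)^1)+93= 101571 / 875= 116.08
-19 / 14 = -1.36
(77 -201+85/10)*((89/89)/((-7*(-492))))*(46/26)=-253/4264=-0.06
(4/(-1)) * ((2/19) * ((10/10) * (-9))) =72/19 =3.79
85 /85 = 1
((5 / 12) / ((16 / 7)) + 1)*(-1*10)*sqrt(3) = -20.48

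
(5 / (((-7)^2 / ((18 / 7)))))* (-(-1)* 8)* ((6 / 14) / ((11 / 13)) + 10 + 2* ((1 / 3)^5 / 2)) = 15733120 / 713097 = 22.06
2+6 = 8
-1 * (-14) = 14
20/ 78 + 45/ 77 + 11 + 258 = 810332/ 3003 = 269.84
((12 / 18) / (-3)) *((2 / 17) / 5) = -4 / 765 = -0.01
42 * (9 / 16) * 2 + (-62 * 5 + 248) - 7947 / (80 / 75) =-119441 / 16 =-7465.06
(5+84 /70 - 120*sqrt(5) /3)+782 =3941 /5 - 40*sqrt(5) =698.76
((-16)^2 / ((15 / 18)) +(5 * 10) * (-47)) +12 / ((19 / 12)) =-193346 / 95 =-2035.22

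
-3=-3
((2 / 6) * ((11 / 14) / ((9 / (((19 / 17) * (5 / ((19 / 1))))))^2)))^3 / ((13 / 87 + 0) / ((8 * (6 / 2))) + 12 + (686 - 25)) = 603109375 / 18548702511070344301017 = 0.00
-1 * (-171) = 171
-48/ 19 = -2.53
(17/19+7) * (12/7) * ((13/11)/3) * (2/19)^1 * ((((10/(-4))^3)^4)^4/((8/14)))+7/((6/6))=3463895836830488408077770786349885583/279434283129503744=12396101859932293297.78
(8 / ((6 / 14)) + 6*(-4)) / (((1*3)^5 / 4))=-64 / 729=-0.09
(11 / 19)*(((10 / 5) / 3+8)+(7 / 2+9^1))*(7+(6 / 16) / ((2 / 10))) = 99187 / 912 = 108.76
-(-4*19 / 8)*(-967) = -18373 / 2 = -9186.50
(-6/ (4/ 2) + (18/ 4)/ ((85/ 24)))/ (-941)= 147/ 79985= 0.00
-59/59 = -1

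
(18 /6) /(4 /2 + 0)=3 /2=1.50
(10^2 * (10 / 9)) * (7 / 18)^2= 12250 / 729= 16.80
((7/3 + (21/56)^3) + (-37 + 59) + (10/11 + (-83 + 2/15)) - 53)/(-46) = 9341081/3886080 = 2.40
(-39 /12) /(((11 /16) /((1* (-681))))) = 35412 /11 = 3219.27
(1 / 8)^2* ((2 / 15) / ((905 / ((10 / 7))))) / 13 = 0.00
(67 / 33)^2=4.12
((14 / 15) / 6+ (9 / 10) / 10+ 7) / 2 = 6521 / 1800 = 3.62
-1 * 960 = -960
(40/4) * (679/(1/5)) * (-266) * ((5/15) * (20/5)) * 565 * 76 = -1551113032000/3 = -517037677333.33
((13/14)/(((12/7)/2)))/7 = 13/84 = 0.15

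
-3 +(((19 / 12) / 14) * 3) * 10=0.39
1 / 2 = 0.50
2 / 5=0.40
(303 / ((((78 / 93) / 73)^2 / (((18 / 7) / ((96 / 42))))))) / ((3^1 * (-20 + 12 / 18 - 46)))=-13965427863 / 1059968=-13175.33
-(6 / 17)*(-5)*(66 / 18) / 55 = 2 / 17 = 0.12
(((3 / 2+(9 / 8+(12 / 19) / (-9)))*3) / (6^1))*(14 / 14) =1165 / 912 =1.28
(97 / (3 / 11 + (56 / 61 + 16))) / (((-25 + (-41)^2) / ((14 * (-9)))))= -0.43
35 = 35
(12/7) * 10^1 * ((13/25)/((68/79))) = 6162/595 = 10.36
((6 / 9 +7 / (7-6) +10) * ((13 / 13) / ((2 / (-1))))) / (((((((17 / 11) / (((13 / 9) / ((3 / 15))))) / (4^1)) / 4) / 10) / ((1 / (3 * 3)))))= -3031600 / 4131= -733.87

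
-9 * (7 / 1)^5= -151263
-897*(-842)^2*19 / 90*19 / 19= -2013812242 / 15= -134254149.47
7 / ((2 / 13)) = 91 / 2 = 45.50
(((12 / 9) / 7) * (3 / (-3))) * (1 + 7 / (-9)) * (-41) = 1.74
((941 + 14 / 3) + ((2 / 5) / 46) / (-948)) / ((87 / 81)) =927869211 / 1053860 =880.45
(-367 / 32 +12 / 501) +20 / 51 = -3012331 / 272544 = -11.05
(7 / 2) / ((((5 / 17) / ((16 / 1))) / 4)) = 3808 / 5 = 761.60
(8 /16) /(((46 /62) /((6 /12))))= 31 /92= 0.34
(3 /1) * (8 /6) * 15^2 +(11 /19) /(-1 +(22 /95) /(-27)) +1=2329402 /2587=900.43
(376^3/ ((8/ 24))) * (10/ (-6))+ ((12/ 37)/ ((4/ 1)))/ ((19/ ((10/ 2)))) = -186848176625/ 703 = -265786879.98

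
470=470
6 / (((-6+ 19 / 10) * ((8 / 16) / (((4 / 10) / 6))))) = -8 / 41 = -0.20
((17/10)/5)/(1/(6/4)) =51/100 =0.51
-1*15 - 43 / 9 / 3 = -448 / 27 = -16.59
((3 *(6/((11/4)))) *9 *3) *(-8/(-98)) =7776/539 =14.43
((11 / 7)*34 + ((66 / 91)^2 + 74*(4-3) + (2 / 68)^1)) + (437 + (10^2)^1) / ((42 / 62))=259226287 / 281554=920.70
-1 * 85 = -85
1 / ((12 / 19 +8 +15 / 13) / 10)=2470 / 2417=1.02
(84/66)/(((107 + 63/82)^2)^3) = 4256093399936/5238679328650346306816099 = 0.00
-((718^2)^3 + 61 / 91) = -12467749208805602045 / 91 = -137008233063797824.67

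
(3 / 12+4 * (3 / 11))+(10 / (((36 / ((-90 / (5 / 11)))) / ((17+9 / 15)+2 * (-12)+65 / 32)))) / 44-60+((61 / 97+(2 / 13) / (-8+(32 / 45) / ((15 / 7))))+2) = -58114047661 / 1148740736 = -50.59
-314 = -314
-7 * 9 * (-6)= 378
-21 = -21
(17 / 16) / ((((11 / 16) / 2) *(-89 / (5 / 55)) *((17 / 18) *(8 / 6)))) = -27 / 10769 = -0.00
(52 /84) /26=1 /42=0.02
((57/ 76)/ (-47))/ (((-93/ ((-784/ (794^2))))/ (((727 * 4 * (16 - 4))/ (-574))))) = 122136/ 9415088833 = 0.00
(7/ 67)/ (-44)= -0.00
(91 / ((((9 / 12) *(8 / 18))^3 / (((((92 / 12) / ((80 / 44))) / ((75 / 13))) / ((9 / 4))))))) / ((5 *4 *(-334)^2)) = 299299 / 836670000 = 0.00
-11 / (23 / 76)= -836 / 23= -36.35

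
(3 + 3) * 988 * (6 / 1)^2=213408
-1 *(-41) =41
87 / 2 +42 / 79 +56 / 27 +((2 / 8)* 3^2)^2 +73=4237613 / 34128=124.17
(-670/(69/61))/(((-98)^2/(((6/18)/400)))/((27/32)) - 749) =-122610/2827262557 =-0.00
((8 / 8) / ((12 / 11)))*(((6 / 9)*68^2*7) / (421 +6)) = 25432 / 549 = 46.32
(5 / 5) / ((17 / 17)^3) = 1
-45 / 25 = -9 / 5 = -1.80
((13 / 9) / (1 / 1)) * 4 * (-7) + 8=-292 / 9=-32.44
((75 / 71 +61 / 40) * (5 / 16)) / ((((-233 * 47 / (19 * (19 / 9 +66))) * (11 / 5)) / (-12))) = 426920785 / 821062176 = 0.52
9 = 9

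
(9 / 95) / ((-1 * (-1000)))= 9 / 95000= 0.00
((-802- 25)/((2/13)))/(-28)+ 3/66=118289/616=192.03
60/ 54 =1.11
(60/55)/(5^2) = 12/275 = 0.04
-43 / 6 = -7.17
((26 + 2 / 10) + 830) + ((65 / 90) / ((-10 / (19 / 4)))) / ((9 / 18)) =61597 / 72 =855.51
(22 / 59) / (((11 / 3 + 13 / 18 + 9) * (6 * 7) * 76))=33 / 3782254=0.00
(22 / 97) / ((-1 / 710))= -15620 / 97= -161.03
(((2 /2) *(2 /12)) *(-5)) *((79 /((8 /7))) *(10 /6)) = -13825 /144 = -96.01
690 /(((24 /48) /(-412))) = -568560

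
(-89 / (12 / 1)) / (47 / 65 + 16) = -5785 / 13044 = -0.44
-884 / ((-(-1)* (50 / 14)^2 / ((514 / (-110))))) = 11132212 / 34375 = 323.85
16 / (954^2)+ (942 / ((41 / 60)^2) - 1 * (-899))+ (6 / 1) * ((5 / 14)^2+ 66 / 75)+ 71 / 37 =101390993973643043 / 34671471971850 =2924.33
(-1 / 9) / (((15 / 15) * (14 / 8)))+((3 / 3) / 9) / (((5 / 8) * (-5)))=-52 / 525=-0.10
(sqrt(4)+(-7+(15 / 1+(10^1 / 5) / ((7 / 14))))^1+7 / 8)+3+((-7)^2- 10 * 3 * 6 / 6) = 36.88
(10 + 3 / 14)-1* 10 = 3 / 14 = 0.21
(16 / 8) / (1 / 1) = 2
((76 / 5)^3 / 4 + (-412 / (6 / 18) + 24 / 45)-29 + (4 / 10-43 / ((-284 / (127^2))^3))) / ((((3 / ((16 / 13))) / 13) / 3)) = 67655134076885053 / 536866500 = 126018542.93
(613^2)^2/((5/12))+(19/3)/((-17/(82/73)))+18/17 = 6308355802655956/18615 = 338885619267.04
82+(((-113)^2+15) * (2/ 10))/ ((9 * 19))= 82894/ 855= 96.95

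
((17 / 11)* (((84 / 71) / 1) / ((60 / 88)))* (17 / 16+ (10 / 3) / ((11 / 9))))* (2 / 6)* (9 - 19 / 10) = 79373 / 3300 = 24.05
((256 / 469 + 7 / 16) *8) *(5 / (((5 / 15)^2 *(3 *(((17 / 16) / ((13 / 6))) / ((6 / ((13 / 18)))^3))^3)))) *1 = 188624911598.13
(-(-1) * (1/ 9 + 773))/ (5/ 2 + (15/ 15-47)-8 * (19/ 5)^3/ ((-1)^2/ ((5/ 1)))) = -347900/ 1007271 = -0.35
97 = 97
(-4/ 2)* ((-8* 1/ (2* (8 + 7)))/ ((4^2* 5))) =1/ 150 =0.01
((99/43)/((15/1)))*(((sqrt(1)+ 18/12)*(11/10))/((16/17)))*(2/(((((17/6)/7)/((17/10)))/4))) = 129591/8600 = 15.07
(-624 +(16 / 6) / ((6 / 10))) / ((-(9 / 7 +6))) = 85.04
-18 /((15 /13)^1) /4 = -39 /10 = -3.90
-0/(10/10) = 0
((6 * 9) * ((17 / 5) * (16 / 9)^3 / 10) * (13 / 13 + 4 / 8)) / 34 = 1024 / 225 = 4.55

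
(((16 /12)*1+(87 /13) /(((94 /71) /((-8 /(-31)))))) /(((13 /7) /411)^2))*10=4135474371840 /3201029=1291920.31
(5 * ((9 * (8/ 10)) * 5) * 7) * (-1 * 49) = -61740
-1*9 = -9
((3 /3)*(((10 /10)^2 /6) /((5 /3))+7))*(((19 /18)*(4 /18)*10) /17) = 1349 /1377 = 0.98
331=331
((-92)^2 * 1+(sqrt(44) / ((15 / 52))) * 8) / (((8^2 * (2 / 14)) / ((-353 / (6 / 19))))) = -24836021 / 24 - 610337 * sqrt(11) / 90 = -1057325.97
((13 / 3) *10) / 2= 65 / 3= 21.67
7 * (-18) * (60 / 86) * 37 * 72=-10069920 / 43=-234184.19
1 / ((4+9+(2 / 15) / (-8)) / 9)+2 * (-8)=-11924 / 779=-15.31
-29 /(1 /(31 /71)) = -899 /71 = -12.66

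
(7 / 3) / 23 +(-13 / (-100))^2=81661 / 690000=0.12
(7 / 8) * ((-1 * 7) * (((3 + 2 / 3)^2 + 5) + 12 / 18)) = -117.06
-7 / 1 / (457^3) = -0.00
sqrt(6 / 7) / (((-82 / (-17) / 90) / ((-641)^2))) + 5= 5 + 314323965 * sqrt(42) / 287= 7097747.55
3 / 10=0.30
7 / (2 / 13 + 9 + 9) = 91 / 236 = 0.39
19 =19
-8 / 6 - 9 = -31 / 3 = -10.33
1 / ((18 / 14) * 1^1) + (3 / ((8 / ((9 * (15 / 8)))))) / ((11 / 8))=4261 / 792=5.38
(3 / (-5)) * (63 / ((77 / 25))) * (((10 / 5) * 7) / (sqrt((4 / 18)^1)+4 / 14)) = 119070 / 341 -138915 * sqrt(2) / 341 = -226.94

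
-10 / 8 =-5 / 4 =-1.25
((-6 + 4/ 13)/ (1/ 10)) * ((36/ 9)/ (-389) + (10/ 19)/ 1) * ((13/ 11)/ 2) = -1411180/ 81301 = -17.36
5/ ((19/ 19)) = 5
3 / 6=1 / 2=0.50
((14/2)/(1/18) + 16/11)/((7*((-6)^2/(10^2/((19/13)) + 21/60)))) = 6106411/175560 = 34.78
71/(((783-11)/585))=41535/772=53.80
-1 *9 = -9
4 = 4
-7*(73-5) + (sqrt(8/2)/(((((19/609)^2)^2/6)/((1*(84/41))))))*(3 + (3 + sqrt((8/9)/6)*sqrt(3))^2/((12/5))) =1192671207582008/5343161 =223214536.78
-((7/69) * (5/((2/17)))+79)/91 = -11497/12558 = -0.92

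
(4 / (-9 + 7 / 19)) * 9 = -171 / 41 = -4.17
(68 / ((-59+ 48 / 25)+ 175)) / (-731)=-25 / 31691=-0.00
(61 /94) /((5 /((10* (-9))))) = -549 /47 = -11.68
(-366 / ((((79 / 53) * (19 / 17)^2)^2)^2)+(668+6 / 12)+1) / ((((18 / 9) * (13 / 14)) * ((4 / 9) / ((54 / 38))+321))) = 1438148951020835333637147 / 1342903368517009571671334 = 1.07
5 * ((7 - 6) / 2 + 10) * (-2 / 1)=-105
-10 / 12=-5 / 6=-0.83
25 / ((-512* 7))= -25 / 3584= -0.01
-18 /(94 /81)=-729 /47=-15.51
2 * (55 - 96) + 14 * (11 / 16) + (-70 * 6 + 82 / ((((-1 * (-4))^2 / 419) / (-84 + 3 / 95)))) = -180804.06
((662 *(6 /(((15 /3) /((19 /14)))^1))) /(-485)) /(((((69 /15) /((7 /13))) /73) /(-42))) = 797.80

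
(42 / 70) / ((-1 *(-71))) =3 / 355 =0.01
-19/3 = -6.33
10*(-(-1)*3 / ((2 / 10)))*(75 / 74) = 152.03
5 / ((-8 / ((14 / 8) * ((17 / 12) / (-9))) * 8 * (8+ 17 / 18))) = 85 / 35328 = 0.00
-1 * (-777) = 777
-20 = -20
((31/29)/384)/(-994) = -31/11069184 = -0.00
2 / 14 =1 / 7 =0.14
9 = 9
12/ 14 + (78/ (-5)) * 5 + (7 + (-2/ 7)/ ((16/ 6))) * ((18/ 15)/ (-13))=-70779/ 910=-77.78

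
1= 1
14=14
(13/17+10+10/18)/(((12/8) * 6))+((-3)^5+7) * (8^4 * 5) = -6655424828/1377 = -4833278.74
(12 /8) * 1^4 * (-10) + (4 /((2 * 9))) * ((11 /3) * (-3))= -157 /9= -17.44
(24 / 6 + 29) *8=264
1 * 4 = 4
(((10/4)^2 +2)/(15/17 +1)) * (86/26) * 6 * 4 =72369/208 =347.93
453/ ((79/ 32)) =14496/ 79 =183.49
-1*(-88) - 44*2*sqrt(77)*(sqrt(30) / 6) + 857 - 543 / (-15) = 4906 / 5 - 44*sqrt(2310) / 3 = 276.28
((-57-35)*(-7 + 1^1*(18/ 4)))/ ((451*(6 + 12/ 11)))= 115/ 1599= 0.07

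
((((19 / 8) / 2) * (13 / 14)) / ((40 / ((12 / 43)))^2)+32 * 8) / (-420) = -10602907823 / 17395392000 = -0.61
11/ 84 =0.13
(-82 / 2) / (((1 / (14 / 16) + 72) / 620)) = -347.54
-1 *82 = -82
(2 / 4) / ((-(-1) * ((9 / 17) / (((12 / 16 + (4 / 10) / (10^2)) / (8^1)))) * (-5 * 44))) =-6409 / 15840000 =-0.00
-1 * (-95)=95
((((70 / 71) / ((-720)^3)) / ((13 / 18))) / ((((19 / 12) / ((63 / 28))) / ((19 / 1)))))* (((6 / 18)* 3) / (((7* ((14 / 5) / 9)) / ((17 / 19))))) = -0.00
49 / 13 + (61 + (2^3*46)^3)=647869258 / 13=49836096.77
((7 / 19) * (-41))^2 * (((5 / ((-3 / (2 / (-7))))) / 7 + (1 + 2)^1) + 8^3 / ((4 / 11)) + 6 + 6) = 351650071 / 1083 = 324699.97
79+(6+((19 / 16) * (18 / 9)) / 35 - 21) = 17939 / 280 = 64.07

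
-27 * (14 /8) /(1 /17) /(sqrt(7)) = -459 * sqrt(7) /4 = -303.60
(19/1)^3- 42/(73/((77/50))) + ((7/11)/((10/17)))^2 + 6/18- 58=720944263/105996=6801.62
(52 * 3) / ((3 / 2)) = 104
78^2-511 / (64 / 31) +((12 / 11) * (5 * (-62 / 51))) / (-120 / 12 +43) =2305005125 / 394944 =5836.28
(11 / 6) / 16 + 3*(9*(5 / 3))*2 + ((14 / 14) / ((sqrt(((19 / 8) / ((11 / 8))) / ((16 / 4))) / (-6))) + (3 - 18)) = 7211 / 96 - 12*sqrt(209) / 19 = 65.98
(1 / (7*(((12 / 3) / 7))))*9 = 9 / 4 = 2.25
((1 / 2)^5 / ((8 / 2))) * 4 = 1 / 32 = 0.03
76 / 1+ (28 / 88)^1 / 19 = 31775 / 418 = 76.02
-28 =-28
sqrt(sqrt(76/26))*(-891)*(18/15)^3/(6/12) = -384912*13^(3/4)*38^(1/4)/1625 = -4026.35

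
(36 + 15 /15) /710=0.05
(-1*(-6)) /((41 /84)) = 504 /41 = 12.29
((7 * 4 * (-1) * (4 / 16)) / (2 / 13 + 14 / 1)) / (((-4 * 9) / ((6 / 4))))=91 / 4416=0.02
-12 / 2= -6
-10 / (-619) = 10 / 619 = 0.02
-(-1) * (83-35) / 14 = 24 / 7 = 3.43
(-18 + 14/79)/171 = -0.10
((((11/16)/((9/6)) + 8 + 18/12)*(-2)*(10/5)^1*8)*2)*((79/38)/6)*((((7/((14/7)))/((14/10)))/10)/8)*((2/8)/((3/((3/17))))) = -18881/186048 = -0.10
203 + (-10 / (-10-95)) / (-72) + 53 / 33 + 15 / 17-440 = -33153559 / 141372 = -234.51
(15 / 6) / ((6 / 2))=5 / 6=0.83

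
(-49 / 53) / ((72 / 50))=-1225 / 1908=-0.64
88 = 88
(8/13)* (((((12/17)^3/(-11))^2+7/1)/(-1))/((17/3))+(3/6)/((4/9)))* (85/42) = -73135585585/531557544518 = -0.14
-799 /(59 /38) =-30362 /59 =-514.61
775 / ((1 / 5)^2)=19375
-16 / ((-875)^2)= -16 / 765625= -0.00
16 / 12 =4 / 3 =1.33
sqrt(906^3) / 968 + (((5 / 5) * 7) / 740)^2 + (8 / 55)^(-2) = 75.44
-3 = -3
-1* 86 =-86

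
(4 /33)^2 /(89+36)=16 /136125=0.00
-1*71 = -71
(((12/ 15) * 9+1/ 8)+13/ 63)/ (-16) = -18979/ 40320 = -0.47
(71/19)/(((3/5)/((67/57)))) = 23785/3249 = 7.32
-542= -542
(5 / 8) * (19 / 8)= 95 / 64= 1.48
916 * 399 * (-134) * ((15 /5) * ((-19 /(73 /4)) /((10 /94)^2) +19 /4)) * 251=5871550588140762 /1825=3217287993501.79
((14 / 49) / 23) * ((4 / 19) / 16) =1 / 6118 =0.00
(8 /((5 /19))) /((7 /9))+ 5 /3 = 4279 /105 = 40.75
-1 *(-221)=221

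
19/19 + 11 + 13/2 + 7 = 51/2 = 25.50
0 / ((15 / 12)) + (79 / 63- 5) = -236 / 63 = -3.75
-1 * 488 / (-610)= 0.80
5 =5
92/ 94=46/ 47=0.98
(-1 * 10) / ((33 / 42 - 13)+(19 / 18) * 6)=420 / 247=1.70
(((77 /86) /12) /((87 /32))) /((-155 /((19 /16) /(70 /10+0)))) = -209 /6958260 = -0.00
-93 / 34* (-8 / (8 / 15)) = 1395 / 34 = 41.03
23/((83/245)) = 5635/83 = 67.89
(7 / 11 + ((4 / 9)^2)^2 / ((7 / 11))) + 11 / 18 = 1322393 / 1010394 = 1.31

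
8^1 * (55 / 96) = 55 / 12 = 4.58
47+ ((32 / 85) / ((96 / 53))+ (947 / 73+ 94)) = 154.18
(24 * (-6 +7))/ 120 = 1/ 5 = 0.20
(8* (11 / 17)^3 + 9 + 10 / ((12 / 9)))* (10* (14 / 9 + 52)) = 442054250 / 44217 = 9997.38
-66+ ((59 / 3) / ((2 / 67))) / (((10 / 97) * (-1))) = -387401 / 60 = -6456.68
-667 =-667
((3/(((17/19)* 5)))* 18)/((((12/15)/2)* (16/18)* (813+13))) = 4617/112336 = 0.04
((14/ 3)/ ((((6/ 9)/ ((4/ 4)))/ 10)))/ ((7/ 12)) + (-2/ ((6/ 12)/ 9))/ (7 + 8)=588/ 5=117.60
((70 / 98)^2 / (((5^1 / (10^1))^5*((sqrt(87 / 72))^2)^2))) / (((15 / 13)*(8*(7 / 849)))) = 42382080 / 288463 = 146.92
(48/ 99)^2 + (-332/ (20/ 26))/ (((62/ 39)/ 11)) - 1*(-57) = -494427304/ 168795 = -2929.16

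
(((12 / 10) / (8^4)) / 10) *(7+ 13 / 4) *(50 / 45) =41 / 122880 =0.00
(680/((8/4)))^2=115600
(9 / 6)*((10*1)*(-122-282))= -6060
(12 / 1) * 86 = 1032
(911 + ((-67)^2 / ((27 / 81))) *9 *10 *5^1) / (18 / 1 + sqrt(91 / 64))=6982342272 / 20645 - 48488488 *sqrt(91) / 20645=315804.87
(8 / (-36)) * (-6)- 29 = -83 / 3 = -27.67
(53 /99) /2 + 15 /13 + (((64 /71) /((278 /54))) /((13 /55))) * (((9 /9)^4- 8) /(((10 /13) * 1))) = -135132401 /25402806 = -5.32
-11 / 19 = -0.58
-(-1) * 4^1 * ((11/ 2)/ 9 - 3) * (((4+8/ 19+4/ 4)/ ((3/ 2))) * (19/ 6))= -8858/ 81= -109.36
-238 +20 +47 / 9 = -1915 / 9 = -212.78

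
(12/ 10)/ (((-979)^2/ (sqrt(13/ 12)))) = 0.00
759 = 759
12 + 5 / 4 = 13.25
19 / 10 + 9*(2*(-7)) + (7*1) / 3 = -3653 / 30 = -121.77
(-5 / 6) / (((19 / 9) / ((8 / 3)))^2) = -480 / 361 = -1.33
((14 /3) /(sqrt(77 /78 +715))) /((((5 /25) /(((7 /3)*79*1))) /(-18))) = -77420*sqrt(4356066) /55847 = -2893.35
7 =7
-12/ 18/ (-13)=2/ 39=0.05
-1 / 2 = -0.50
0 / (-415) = 0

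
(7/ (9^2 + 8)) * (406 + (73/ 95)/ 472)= 127435791/ 3990760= 31.93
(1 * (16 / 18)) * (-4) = -32 / 9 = -3.56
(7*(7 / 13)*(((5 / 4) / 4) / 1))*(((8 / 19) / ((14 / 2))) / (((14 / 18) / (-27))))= -1215 / 494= -2.46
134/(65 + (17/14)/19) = 35644/17307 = 2.06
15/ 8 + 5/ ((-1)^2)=55/ 8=6.88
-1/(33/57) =-19/11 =-1.73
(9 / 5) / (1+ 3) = 9 / 20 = 0.45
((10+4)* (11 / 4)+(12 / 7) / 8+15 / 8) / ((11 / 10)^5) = 28412500 / 1127357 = 25.20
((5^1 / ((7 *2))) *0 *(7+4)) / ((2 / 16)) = 0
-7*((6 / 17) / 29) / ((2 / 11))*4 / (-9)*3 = 308 / 493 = 0.62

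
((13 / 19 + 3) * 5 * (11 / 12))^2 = 3705625 / 12996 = 285.14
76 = 76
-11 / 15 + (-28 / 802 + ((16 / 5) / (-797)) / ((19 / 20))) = -70360763 / 91085145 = -0.77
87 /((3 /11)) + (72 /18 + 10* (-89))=-567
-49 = -49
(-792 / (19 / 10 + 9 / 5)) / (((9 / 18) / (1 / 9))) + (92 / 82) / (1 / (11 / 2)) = -62799 / 1517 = -41.40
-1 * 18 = -18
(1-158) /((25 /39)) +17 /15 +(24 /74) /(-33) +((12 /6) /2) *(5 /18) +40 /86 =-1914156479 /7875450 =-243.05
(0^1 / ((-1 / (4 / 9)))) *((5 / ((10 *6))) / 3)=0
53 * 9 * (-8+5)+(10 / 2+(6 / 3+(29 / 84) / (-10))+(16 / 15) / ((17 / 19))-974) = -34226909 / 14280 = -2396.84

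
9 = 9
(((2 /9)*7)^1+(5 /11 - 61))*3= -176.97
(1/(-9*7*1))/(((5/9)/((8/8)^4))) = -1/35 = -0.03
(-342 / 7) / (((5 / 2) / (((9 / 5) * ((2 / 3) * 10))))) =-8208 / 35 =-234.51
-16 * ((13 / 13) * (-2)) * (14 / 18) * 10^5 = 2488888.89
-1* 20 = -20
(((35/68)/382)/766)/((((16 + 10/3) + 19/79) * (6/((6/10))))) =1659/184610081248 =0.00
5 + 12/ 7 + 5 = 82/ 7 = 11.71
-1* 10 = -10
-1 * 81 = -81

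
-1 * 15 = -15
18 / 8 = 9 / 4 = 2.25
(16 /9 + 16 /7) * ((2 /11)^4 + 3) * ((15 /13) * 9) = 24103680 /190333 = 126.64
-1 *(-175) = 175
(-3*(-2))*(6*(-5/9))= -20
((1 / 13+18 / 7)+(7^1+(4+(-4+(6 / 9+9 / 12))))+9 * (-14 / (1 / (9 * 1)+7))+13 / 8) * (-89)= 3909859 / 8736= 447.56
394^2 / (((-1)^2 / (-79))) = -12263644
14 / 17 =0.82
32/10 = 16/5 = 3.20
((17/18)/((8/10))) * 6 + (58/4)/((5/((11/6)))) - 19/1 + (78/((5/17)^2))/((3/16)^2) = 1923089/75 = 25641.19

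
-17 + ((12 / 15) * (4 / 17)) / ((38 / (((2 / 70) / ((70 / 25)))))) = -1345291 / 79135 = -17.00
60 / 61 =0.98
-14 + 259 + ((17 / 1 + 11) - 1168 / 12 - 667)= -1474 / 3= -491.33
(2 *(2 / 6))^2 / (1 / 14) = 56 / 9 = 6.22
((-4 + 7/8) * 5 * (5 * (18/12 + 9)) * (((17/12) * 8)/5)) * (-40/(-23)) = -74375/23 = -3233.70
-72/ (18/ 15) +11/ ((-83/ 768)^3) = -5017140372/ 571787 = -8774.49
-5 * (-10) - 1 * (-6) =56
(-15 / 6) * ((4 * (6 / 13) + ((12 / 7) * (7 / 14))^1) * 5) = -3075 / 91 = -33.79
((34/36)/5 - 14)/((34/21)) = -8701/1020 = -8.53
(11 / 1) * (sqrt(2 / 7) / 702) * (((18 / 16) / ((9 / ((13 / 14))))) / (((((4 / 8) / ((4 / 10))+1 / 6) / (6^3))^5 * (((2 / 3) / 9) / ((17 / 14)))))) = 10054435710173184 * sqrt(14) / 28647703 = 1313203143.89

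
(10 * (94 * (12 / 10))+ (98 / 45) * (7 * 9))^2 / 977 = 40018276 / 24425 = 1638.41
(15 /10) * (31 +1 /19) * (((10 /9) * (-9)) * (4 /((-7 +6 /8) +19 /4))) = 23600 /19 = 1242.11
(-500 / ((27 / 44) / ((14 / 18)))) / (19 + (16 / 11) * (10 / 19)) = -32186000 / 1003833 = -32.06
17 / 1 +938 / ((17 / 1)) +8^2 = 2315 / 17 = 136.18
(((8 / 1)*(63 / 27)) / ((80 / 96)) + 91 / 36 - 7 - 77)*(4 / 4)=-10633 / 180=-59.07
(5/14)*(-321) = -1605/14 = -114.64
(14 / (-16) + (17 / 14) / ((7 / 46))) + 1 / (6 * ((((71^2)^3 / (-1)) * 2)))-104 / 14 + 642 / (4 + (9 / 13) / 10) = 12547091158426826689 / 79691699028389784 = 157.45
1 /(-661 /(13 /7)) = -13 /4627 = -0.00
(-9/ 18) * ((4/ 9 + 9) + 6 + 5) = -92/ 9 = -10.22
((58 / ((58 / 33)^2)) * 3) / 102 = 1089 / 1972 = 0.55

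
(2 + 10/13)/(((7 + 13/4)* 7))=144/3731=0.04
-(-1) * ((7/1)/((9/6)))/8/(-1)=-7/12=-0.58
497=497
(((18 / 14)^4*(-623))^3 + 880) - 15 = -199104032997604034 / 40353607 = -4933983546.94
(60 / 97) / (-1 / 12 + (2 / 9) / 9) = -19440 / 1843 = -10.55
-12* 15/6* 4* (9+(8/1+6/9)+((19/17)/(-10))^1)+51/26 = -930245/442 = -2104.63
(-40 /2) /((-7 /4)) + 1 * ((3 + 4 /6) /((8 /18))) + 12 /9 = 1765 /84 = 21.01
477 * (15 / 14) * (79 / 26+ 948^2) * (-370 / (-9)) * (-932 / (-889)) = 1601460623351850 / 80899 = 19795802461.73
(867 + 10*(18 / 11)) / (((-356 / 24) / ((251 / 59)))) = -14633802 / 57761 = -253.35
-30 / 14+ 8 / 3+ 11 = 242 / 21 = 11.52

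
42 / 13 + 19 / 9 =625 / 117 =5.34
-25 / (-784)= 25 / 784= 0.03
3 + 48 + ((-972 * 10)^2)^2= 8926168066560051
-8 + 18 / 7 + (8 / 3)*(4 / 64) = -221 / 42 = -5.26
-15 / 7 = -2.14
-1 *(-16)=16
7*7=49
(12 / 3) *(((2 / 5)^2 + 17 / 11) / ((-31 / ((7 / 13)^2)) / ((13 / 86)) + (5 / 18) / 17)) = -28128744 / 2916403325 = -0.01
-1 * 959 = -959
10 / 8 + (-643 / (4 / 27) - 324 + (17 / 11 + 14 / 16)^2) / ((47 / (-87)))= 3138943681 / 363968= 8624.23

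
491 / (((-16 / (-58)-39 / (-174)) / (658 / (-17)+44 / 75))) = -47727164 / 1275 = -37433.07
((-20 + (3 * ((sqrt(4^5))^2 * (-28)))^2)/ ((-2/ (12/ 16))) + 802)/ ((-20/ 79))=438375943267/ 40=10959398581.68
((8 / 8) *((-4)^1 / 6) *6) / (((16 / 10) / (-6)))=15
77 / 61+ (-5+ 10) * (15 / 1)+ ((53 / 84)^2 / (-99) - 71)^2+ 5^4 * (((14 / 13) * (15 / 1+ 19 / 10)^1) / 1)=16492.83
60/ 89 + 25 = 2285/ 89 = 25.67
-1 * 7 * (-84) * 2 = 1176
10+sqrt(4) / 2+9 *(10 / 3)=41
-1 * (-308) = 308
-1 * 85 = -85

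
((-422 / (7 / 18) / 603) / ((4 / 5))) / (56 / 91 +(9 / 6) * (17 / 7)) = -0.53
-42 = -42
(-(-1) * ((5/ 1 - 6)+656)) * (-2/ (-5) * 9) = 2358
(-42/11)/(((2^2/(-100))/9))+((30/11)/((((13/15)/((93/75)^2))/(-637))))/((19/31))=-21786912/5225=-4169.74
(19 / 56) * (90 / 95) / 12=3 / 112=0.03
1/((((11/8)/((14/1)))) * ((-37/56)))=-6272/407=-15.41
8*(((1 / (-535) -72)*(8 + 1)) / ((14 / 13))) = -2575404 / 535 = -4813.84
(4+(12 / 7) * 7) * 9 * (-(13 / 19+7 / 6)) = -5064 / 19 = -266.53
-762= -762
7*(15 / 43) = 105 / 43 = 2.44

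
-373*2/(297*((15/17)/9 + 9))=-6341/22968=-0.28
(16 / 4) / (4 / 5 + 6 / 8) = 2.58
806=806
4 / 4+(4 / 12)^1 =4 / 3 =1.33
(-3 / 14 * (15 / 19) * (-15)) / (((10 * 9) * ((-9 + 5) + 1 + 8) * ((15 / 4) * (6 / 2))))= 1 / 1995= 0.00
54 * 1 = 54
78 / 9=26 / 3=8.67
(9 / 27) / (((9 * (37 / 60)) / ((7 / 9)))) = 140 / 2997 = 0.05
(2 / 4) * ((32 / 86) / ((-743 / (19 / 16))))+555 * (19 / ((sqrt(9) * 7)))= 224601337 / 447286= 502.14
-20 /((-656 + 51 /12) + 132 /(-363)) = 0.03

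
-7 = -7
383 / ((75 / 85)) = 6511 / 15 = 434.07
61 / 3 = 20.33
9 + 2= 11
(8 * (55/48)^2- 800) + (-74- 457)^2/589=-52719107/169632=-310.79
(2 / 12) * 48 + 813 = 821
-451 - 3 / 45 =-6766 / 15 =-451.07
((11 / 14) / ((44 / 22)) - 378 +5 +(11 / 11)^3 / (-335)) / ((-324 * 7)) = 3495083 / 21273840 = 0.16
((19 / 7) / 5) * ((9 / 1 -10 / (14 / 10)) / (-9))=-247 / 2205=-0.11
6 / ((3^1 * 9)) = 2 / 9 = 0.22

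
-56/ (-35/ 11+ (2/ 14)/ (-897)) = 483483/ 27472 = 17.60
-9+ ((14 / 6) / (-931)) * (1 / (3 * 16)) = -172369 / 19152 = -9.00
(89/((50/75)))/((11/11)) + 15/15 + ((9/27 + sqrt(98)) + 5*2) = 7*sqrt(2) + 869/6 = 154.73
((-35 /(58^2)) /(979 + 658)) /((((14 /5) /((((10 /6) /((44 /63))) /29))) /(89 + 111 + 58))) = -338625 /7026763568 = -0.00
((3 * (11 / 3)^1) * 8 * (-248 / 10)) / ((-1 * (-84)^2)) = 682 / 2205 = 0.31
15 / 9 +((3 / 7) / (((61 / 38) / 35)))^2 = 993305 / 11163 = 88.98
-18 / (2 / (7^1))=-63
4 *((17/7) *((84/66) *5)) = 680/11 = 61.82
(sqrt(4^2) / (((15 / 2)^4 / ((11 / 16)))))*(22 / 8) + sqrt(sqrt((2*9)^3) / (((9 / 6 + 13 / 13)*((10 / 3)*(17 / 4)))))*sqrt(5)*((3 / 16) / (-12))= -9*2^(3 / 4)*sqrt(85) / 2720 + 121 / 50625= -0.05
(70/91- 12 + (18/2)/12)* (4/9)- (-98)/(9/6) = 7099/117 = 60.68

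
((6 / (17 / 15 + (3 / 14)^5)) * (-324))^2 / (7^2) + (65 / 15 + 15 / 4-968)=59270147472666003529 / 1003935133228908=59037.83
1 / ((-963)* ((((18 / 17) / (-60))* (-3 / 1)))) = -170 / 8667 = -0.02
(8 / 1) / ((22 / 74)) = 296 / 11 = 26.91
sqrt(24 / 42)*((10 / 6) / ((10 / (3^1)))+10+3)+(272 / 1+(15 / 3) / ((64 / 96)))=27*sqrt(7) / 7+559 / 2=289.71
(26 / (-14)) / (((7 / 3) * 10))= -39 / 490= -0.08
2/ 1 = 2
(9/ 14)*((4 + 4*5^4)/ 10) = 5634/ 35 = 160.97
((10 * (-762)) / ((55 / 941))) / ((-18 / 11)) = 239014 / 3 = 79671.33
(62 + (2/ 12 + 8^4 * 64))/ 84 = 1573237/ 504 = 3121.50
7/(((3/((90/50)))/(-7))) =-147/5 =-29.40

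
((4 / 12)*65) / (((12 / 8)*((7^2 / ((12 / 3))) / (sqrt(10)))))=520*sqrt(10) / 441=3.73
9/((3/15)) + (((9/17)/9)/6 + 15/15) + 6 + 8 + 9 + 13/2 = 3851/51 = 75.51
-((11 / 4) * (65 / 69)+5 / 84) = -1280 / 483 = -2.65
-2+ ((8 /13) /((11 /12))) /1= -190 /143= -1.33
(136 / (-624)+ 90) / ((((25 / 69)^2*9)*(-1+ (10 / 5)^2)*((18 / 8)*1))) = 7409174 / 658125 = 11.26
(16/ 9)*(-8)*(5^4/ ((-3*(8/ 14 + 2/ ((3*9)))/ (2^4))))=4480000/ 61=73442.62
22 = 22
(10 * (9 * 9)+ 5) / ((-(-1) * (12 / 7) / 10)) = 28525 / 6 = 4754.17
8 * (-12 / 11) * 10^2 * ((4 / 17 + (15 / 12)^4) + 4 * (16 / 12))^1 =-2614475 / 374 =-6990.57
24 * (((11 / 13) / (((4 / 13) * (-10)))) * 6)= -198 / 5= -39.60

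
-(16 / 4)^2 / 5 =-16 / 5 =-3.20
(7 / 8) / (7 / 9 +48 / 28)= 441 / 1256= 0.35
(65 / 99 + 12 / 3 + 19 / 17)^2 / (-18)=-47219762 / 25492401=-1.85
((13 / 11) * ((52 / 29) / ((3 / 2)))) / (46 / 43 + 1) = 58136 / 85173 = 0.68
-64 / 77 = -0.83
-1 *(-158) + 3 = 161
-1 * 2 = -2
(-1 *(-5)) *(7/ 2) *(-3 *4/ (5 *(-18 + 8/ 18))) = 2.39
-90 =-90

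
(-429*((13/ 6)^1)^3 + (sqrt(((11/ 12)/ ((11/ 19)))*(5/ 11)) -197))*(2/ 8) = -328355/ 288 + sqrt(3135)/ 264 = -1139.91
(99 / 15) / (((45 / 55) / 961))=116281 / 15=7752.07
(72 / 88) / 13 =9 / 143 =0.06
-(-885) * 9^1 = 7965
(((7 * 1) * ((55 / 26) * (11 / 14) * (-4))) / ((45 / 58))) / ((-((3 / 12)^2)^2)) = 15355.62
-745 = -745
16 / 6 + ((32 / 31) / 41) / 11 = 111944 / 41943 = 2.67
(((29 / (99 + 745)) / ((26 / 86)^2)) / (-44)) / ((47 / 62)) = -1662251 / 147485624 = -0.01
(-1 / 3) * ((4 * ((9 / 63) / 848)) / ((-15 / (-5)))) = -1 / 13356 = -0.00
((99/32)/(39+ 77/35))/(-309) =-165/678976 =-0.00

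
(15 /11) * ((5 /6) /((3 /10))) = 125 /33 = 3.79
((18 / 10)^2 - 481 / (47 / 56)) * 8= -5356744 / 1175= -4558.93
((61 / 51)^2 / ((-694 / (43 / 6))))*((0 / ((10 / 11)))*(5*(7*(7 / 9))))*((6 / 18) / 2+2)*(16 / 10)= 0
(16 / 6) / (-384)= -1 / 144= -0.01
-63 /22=-2.86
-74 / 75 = -0.99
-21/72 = -7/24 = -0.29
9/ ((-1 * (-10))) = 9/ 10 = 0.90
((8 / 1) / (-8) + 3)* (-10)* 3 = -60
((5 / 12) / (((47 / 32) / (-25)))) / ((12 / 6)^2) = -250 / 141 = -1.77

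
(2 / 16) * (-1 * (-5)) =5 / 8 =0.62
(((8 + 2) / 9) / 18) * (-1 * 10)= -50 / 81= -0.62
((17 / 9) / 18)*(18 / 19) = 17 / 171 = 0.10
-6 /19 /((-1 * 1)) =6 /19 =0.32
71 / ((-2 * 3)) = -11.83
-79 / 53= -1.49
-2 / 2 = -1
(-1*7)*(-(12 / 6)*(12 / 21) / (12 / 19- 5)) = -152 / 83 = -1.83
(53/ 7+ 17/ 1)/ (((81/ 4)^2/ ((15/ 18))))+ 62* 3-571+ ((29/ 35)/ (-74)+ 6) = -19319054837/ 50978970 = -378.96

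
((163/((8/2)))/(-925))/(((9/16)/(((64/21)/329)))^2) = -42729472/3576491003925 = -0.00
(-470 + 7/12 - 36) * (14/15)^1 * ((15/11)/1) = -42455/66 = -643.26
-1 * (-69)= 69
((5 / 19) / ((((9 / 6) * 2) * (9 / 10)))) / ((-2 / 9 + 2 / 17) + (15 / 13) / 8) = 88400 / 35967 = 2.46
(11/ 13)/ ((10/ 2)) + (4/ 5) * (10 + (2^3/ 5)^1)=3071/ 325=9.45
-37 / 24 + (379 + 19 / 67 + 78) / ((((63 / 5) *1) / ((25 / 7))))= 128.07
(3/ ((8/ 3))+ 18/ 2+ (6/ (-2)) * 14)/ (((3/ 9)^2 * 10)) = -459/ 16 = -28.69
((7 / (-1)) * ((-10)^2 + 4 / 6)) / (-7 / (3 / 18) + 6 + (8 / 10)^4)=660625 / 33366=19.80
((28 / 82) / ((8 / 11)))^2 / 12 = 5929 / 322752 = 0.02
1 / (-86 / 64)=-32 / 43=-0.74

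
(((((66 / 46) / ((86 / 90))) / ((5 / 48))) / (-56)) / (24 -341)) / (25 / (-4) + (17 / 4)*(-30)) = -7128 / 1174106185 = -0.00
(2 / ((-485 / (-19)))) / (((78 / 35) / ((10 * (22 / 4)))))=7315 / 3783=1.93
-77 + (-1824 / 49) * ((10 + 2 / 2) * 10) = -204413 / 49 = -4171.69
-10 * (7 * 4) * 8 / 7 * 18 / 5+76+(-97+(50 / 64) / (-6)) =-225241 / 192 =-1173.13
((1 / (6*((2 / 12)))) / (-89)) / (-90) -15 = -120149 / 8010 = -15.00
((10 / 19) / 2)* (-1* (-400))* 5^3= 250000 / 19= 13157.89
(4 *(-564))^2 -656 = 5088880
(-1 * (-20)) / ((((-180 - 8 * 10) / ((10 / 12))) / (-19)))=95 / 78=1.22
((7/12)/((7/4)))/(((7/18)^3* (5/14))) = 3888/245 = 15.87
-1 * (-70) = 70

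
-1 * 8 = -8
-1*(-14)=14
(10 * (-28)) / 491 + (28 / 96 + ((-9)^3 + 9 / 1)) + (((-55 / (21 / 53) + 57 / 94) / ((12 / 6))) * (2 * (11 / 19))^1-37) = -61676344573 / 73661784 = -837.29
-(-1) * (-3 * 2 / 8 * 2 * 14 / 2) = -21 / 2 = -10.50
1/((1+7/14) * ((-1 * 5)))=-2/15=-0.13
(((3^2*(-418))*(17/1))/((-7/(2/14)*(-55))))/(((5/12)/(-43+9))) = 2372112/1225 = 1936.42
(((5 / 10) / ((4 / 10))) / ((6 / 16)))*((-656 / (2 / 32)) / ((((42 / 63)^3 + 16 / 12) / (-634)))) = 149725440 / 11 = 13611403.64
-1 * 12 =-12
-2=-2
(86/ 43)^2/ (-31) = -4/ 31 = -0.13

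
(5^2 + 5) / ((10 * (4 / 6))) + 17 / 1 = 43 / 2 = 21.50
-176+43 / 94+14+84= -7289 / 94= -77.54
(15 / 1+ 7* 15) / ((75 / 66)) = 528 / 5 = 105.60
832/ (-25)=-832/ 25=-33.28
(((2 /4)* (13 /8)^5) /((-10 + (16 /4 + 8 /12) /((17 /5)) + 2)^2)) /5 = 33813 /1310720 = 0.03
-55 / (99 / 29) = -145 / 9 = -16.11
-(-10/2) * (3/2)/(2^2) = 15/8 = 1.88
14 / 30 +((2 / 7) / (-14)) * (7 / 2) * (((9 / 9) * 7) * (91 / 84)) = -3 / 40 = -0.08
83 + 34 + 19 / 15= 1774 / 15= 118.27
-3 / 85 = -0.04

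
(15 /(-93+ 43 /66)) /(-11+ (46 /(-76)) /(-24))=180576 /12200971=0.01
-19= -19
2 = 2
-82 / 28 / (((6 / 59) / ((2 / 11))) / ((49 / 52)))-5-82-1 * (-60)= -109597 / 3432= -31.93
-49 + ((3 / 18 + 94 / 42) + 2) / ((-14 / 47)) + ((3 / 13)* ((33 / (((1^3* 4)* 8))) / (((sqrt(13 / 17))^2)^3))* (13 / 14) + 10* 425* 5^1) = 437916008063 / 20669376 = 21186.71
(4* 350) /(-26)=-700 /13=-53.85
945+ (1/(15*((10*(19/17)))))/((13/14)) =17506244/18525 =945.01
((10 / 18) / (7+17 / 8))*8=0.49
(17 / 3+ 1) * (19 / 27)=380 / 81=4.69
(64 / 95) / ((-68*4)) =-4 / 1615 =-0.00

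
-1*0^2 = 0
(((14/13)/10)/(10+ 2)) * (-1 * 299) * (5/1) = -161/12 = -13.42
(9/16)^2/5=0.06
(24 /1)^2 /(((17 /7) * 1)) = 4032 /17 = 237.18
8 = 8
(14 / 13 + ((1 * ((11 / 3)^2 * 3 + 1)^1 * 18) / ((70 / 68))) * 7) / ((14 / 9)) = 1480131 / 455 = 3253.04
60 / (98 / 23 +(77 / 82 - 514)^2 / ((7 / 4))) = 16238460 / 40710441109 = 0.00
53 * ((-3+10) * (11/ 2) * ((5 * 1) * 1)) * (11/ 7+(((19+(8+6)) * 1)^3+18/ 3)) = 366724490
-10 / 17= -0.59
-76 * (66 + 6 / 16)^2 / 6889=-5357259 / 110224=-48.60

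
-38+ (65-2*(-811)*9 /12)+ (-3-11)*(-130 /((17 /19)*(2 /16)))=595559 /34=17516.44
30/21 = 10/7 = 1.43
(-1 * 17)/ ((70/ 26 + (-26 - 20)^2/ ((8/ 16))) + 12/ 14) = -1547/ 385435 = -0.00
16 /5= 3.20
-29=-29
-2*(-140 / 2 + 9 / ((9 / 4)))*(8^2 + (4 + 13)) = 10692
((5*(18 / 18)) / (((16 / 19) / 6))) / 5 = 57 / 8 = 7.12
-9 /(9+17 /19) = -171 /188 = -0.91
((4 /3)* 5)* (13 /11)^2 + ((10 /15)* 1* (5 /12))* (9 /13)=89695 /9438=9.50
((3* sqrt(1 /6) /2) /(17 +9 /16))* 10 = 0.35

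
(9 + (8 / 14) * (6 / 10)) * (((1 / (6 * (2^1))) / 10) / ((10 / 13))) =1417 / 14000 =0.10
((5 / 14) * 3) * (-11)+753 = 10377 / 14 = 741.21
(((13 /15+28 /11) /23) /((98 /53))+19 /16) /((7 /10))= 3771857 /2082696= 1.81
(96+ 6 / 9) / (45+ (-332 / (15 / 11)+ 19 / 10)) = -2900 / 5897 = -0.49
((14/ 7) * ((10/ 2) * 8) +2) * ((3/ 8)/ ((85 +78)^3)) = 123/ 17322988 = 0.00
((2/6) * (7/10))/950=0.00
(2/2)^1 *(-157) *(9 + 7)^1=-2512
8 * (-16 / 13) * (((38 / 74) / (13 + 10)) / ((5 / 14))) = -34048 / 55315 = -0.62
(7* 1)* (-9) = -63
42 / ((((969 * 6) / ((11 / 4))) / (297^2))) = 2264031 / 1292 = 1752.35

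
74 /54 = 37 /27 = 1.37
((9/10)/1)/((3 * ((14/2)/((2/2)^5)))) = 3/70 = 0.04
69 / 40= 1.72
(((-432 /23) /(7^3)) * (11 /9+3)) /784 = -114 /386561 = -0.00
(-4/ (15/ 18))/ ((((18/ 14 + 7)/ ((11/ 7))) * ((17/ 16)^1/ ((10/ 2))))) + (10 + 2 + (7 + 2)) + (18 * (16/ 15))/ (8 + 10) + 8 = 190663/ 7395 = 25.78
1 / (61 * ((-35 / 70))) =-2 / 61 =-0.03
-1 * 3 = -3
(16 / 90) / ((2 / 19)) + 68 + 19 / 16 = 51031 / 720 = 70.88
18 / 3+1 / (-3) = 17 / 3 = 5.67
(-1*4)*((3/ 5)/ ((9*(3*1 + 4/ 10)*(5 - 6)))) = 4/ 51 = 0.08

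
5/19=0.26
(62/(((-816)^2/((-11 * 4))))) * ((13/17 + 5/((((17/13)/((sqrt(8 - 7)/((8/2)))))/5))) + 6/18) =-408859/16979328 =-0.02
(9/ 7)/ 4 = 9/ 28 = 0.32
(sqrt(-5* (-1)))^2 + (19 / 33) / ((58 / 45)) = 3475 / 638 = 5.45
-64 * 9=-576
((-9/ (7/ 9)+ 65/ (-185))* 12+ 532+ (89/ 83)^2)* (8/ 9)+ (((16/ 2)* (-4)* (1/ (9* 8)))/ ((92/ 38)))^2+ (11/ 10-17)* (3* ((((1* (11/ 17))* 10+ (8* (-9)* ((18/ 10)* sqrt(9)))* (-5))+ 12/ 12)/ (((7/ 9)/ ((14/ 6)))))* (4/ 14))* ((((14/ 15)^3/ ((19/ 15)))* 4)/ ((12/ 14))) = -29466390485605918772/ 123472194324885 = -238647.99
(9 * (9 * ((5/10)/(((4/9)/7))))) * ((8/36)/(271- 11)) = 567/1040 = 0.55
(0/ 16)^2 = 0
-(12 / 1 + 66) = -78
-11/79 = -0.14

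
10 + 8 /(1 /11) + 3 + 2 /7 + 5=106.29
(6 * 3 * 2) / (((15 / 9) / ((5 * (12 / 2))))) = 648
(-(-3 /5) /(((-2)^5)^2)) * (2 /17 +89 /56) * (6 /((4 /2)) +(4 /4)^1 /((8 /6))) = 14625 /3899392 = 0.00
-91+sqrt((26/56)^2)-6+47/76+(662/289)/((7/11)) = -3548415/38437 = -92.32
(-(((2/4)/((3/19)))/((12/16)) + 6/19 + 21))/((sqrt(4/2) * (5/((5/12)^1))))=-4367 * sqrt(2)/4104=-1.50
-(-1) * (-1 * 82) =-82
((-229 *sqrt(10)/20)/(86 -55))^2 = 52441/38440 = 1.36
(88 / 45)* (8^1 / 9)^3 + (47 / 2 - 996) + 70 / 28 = -31775794 / 32805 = -968.63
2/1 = 2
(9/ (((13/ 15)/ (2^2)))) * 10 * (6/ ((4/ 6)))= 48600/ 13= 3738.46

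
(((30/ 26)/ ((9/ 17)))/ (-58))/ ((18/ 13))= -85/ 3132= -0.03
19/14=1.36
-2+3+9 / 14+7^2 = 709 / 14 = 50.64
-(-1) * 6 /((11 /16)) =96 /11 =8.73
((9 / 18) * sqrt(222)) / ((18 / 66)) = 11 * sqrt(222) / 6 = 27.32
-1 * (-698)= 698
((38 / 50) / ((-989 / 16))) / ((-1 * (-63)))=-304 / 1557675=-0.00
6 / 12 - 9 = -17 / 2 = -8.50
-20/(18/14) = -140/9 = -15.56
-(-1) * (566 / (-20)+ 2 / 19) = -5357 / 190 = -28.19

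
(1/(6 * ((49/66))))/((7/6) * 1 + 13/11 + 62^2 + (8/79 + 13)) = 57354/986035379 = 0.00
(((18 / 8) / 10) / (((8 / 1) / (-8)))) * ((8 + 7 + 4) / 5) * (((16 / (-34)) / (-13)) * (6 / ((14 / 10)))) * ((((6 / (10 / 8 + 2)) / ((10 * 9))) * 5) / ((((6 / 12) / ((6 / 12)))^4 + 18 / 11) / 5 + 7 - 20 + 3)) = 15048 / 10477831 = 0.00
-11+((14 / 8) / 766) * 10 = -16817 / 1532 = -10.98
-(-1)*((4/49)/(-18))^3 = -8/85766121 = -0.00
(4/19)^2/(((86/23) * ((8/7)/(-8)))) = -1288/15523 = -0.08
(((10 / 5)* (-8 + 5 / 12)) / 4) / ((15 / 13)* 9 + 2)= -169 / 552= -0.31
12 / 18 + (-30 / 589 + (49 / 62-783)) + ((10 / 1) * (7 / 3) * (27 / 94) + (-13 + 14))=-128541883 / 166098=-773.89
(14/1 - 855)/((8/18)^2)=-68121/16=-4257.56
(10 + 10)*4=80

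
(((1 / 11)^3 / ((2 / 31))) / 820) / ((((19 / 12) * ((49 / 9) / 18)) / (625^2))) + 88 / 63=5935339609 / 457250409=12.98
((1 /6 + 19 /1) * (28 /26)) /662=805 /25818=0.03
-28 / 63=-4 / 9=-0.44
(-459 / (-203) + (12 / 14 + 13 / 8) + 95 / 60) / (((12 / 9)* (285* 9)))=30823 / 16662240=0.00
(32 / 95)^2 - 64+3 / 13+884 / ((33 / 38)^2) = 141631791443 / 127766925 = 1108.52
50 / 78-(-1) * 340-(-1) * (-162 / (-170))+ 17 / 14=15909731 / 46410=342.81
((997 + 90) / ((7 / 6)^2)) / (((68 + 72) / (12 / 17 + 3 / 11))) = 1790289 / 320705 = 5.58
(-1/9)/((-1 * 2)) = 1/18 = 0.06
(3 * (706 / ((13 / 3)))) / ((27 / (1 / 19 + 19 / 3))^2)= 7195552 / 263169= 27.34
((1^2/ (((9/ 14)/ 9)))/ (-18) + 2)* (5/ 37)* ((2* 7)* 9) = 770/ 37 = 20.81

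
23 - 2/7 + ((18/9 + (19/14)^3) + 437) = 464.21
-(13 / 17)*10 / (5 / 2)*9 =-468 / 17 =-27.53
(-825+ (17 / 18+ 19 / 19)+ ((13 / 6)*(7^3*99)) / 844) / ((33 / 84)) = -78256759 / 41778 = -1873.16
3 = 3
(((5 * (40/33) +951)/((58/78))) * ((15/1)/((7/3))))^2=341364608363025/4986289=68460654.48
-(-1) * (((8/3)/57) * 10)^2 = 6400/29241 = 0.22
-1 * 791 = -791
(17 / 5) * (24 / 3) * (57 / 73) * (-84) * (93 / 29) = -60558624 / 10585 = -5721.17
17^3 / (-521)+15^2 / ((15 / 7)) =49792 / 521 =95.57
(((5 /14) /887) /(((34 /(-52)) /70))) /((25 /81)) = -2106 /15079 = -0.14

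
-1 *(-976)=976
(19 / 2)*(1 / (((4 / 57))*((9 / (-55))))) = -827.29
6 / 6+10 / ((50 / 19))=24 / 5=4.80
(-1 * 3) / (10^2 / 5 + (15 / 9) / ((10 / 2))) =-9 / 61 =-0.15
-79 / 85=-0.93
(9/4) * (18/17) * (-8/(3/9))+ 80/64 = -3803/68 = -55.93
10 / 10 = 1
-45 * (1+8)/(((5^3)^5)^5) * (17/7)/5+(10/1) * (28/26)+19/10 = 61034017805592678806991813189597451128065586090087854823/4817499887508833178451084222615463659167289733886718750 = 12.67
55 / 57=0.96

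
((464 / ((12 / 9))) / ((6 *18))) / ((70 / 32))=464 / 315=1.47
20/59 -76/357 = 0.13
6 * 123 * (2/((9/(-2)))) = -328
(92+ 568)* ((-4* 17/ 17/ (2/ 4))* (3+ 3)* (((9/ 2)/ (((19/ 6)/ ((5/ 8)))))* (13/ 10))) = -694980/ 19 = -36577.89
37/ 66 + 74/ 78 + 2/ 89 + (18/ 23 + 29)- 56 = -43355953/ 1756326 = -24.69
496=496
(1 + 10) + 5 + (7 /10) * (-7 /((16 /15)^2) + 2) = 13.09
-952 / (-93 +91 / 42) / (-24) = -238 / 545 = -0.44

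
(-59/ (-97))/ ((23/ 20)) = 1180/ 2231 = 0.53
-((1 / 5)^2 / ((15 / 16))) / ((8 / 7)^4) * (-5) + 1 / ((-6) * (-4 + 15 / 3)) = -0.04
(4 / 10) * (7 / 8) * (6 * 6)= 63 / 5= 12.60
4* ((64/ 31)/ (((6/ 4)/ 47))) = 24064/ 93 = 258.75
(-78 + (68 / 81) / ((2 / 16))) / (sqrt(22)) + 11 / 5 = 11 / 5-2887 * sqrt(22) / 891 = -13.00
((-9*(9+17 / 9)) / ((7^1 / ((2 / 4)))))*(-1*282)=1974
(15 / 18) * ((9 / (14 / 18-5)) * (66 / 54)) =-165 / 76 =-2.17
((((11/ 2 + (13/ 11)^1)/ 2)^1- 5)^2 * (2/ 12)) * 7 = 3.21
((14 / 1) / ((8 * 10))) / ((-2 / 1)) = -7 / 80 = -0.09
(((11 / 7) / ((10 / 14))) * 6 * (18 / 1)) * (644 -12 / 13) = 1986336 / 13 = 152795.08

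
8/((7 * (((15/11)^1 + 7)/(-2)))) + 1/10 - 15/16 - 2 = -40067/12880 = -3.11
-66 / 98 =-33 / 49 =-0.67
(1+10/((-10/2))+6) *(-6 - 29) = -175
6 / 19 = 0.32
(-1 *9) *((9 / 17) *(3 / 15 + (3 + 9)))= -4941 / 85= -58.13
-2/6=-1/3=-0.33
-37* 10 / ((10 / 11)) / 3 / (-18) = 407 / 54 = 7.54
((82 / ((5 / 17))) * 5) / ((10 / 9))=6273 / 5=1254.60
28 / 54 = 14 / 27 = 0.52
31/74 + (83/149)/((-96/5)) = 206357/529248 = 0.39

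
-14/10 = -7/5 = -1.40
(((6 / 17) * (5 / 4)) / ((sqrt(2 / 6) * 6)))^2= 75 / 4624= 0.02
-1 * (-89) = 89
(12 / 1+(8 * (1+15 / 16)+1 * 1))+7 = 71 / 2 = 35.50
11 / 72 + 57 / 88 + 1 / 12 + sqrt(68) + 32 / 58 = 8243 / 5742 + 2*sqrt(17) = 9.68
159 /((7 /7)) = 159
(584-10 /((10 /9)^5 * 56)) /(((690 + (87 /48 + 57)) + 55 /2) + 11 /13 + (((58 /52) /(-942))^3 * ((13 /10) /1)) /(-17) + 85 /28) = 98156892310970817753 /131156308740568105375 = 0.75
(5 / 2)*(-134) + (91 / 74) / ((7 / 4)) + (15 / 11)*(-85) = -183234 / 407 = -450.21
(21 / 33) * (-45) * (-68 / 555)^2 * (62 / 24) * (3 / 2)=-125426 / 75295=-1.67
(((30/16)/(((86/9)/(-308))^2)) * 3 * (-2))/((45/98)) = -47064402/1849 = -25453.98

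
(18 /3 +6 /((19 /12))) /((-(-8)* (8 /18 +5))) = 837 /3724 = 0.22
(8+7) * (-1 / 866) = -15 / 866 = -0.02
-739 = -739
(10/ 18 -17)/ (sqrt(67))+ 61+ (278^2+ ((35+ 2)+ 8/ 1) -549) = 76841 -148 * sqrt(67)/ 603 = 76838.99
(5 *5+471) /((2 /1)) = 248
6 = 6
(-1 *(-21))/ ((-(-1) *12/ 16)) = 28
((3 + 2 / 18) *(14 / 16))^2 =2401 / 324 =7.41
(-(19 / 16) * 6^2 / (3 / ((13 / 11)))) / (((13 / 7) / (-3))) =1197 / 44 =27.20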